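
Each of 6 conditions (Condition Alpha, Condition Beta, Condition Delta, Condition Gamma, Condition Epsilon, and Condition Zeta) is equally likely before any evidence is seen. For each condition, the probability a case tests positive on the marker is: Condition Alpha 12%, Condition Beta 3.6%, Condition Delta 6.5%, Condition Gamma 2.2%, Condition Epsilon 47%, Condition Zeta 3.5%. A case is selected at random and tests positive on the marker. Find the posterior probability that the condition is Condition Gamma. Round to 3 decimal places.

0.029

Since the prior is uniform, the posterior is proportional to the likelihood:
  Condition Alpha: 0.12
  Condition Beta: 0.036
  Condition Delta: 0.065
  Condition Gamma: 0.022
  Condition Epsilon: 0.47
  Condition Zeta: 0.035
Total = 0.748.
P(Condition Gamma | evidence) = 0.022 / 0.748 ≈ 0.029.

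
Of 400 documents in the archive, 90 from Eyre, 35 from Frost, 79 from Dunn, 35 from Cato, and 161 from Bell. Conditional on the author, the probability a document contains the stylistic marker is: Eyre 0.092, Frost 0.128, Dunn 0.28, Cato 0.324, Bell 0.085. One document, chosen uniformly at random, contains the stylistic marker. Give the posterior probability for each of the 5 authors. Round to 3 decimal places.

Compute prior × likelihood for every hypothesis:
  Eyre: 0.225 × 0.092 = 0.0207
  Frost: 0.0875 × 0.128 = 0.0112
  Dunn: 0.1975 × 0.28 = 0.0553
  Cato: 0.0875 × 0.324 = 0.02835
  Bell: 0.4025 × 0.085 = 0.0342125
Total = 0.1497625.
P(Eyre | marker) = 0.0207/0.1497625 ≈ 0.138
P(Frost | marker) = 0.0112/0.1497625 ≈ 0.075
P(Dunn | marker) = 0.0553/0.1497625 ≈ 0.369
P(Cato | marker) = 0.02835/0.1497625 ≈ 0.189
P(Bell | marker) = 0.0342125/0.1497625 ≈ 0.228

Eyre 0.138, Frost 0.075, Dunn 0.369, Cato 0.189, Bell 0.228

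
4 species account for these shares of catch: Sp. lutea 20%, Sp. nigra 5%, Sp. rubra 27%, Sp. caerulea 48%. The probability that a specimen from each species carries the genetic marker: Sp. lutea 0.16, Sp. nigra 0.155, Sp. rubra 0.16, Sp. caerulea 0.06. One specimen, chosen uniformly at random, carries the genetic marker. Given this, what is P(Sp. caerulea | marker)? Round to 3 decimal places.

Unnormalized posteriors (prior × likelihood):
  Sp. lutea: 0.2 × 0.16 = 0.032
  Sp. nigra: 0.05 × 0.155 = 0.00775
  Sp. rubra: 0.27 × 0.16 = 0.0432
  Sp. caerulea: 0.48 × 0.06 = 0.0288
Sum = 0.11175.
P(Sp. caerulea | evidence) = 0.0288 / 0.11175 ≈ 0.258.

0.258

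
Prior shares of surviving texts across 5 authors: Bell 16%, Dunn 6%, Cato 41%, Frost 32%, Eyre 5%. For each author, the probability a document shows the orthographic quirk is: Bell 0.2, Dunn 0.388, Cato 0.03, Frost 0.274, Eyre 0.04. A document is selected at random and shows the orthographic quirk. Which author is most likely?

By Bayes' rule, posterior ∝ prior × likelihood:
  Bell: 0.16 × 0.2 = 0.032
  Dunn: 0.06 × 0.388 = 0.02328
  Cato: 0.41 × 0.03 = 0.0123
  Frost: 0.32 × 0.274 = 0.08768
  Eyre: 0.05 × 0.04 = 0.002
Sum = 0.15726.
Largest term belongs to Frost, so Frost is most probable.

Frost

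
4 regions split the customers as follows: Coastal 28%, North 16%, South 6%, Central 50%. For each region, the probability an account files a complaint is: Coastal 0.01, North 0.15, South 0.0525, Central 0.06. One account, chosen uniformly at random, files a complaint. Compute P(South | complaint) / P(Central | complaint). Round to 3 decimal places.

Prior × likelihood for each hypothesis:
  Coastal: 0.28 × 0.01 = 0.0028
  North: 0.16 × 0.15 = 0.024
  South: 0.06 × 0.0525 = 0.00315
  Central: 0.5 × 0.06 = 0.03
Normalizing constant = 0.05995.
The ratio is 0.00315 / 0.03 (the normalizer cancels) = 0.105.

0.105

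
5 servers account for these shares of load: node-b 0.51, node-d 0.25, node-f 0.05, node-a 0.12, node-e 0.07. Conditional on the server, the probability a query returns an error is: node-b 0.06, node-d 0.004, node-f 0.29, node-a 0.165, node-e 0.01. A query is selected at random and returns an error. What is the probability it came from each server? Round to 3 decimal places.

node-b 0.459, node-d 0.015, node-f 0.218, node-a 0.297, node-e 0.011

Prior × likelihood for each hypothesis:
  node-b: 0.51 × 0.06 = 0.0306
  node-d: 0.25 × 0.004 = 0.001
  node-f: 0.05 × 0.29 = 0.0145
  node-a: 0.12 × 0.165 = 0.0198
  node-e: 0.07 × 0.01 = 0.0007
Normalizing constant = 0.0666.
P(node-b | error) = 0.0306/0.0666 ≈ 0.459
P(node-d | error) = 0.001/0.0666 ≈ 0.015
P(node-f | error) = 0.0145/0.0666 ≈ 0.218
P(node-a | error) = 0.0198/0.0666 ≈ 0.297
P(node-e | error) = 0.0007/0.0666 ≈ 0.011
(Check: 0.459+0.015+0.218+0.297+0.011 = 1.000.)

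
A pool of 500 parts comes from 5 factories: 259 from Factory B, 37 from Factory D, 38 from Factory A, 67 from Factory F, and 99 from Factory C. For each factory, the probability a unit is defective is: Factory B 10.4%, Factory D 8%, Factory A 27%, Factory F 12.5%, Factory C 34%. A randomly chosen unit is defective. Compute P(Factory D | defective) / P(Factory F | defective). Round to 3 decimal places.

0.353

Unnormalized posteriors (prior × likelihood):
  Factory B: 0.518 × 0.104 = 0.053872
  Factory D: 0.074 × 0.08 = 0.00592
  Factory A: 0.076 × 0.27 = 0.02052
  Factory F: 0.134 × 0.125 = 0.01675
  Factory C: 0.198 × 0.34 = 0.06732
Total = 0.164382.
The ratio is 0.00592 / 0.01675 (the normalizer cancels) = 0.353.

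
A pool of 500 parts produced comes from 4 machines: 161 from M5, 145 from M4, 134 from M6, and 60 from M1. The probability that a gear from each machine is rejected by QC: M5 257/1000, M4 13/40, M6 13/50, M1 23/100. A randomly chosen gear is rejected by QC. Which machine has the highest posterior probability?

M4

By Bayes' rule, posterior ∝ prior × likelihood:
  M5: 0.322 × 0.257 = 0.082754
  M4: 0.29 × 0.325 = 0.09425
  M6: 0.268 × 0.26 = 0.06968
  M1: 0.12 × 0.23 = 0.0276
Normalizing constant = 0.274284.
Largest term belongs to M4, so M4 is most probable.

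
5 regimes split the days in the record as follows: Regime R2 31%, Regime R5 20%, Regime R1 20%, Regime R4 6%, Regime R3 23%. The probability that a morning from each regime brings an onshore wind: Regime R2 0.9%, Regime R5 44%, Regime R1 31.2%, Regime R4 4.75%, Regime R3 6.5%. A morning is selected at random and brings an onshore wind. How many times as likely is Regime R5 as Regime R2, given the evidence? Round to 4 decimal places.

Compute prior × likelihood for every hypothesis:
  Regime R2: 0.31 × 0.009 = 0.00279
  Regime R5: 0.2 × 0.44 = 0.088
  Regime R1: 0.2 × 0.312 = 0.0624
  Regime R4: 0.06 × 0.0475 = 0.00285
  Regime R3: 0.23 × 0.065 = 0.01495
Total = 0.17099.
The ratio is 0.088 / 0.00279 (the normalizer cancels) = 31.5412.

31.5412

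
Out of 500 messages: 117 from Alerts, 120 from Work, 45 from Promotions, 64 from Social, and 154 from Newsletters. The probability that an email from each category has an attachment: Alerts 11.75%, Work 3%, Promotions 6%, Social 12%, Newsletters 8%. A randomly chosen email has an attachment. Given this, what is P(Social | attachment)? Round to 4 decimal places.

0.1918

By Bayes' rule, posterior ∝ prior × likelihood:
  Alerts: 0.234 × 0.1175 = 0.027495
  Work: 0.24 × 0.03 = 0.0072
  Promotions: 0.09 × 0.06 = 0.0054
  Social: 0.128 × 0.12 = 0.01536
  Newsletters: 0.308 × 0.08 = 0.02464
Total = 0.080095.
P(Social | evidence) = 0.01536 / 0.080095 ≈ 0.1918.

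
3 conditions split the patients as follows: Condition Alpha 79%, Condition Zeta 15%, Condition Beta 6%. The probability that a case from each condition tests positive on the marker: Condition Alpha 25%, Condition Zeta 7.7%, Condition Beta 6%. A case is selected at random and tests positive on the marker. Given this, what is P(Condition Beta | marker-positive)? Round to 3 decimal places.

Unnormalized posteriors (prior × likelihood):
  Condition Alpha: 0.79 × 0.25 = 0.1975
  Condition Zeta: 0.15 × 0.077 = 0.01155
  Condition Beta: 0.06 × 0.06 = 0.0036
Total = 0.21265.
P(Condition Beta | evidence) = 0.0036 / 0.21265 ≈ 0.017.

0.017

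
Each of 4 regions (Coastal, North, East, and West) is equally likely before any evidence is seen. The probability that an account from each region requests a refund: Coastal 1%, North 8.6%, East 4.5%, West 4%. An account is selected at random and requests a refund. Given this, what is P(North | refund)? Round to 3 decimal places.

With a uniform prior (1/4 each), posterior ∝ likelihood:
  Coastal: 0.01
  North: 0.086
  East: 0.045
  West: 0.04
Sum = 0.181.
P(North | evidence) = 0.086 / 0.181 ≈ 0.475.

0.475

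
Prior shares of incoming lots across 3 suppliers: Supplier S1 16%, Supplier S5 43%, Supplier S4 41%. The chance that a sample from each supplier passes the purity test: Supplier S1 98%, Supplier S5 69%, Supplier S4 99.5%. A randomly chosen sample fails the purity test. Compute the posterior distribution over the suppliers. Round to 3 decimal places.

Supplier S1 0.023, Supplier S5 0.962, Supplier S4 0.015

Taking complements, P(off-spec | each) = Supplier S1 0.02, Supplier S5 0.31, Supplier S4 0.005.
Compute prior × likelihood for every hypothesis:
  Supplier S1: 0.16 × 0.02 = 0.0032
  Supplier S5: 0.43 × 0.31 = 0.1333
  Supplier S4: 0.41 × 0.005 = 0.00205
Normalizing constant = 0.13855.
P(Supplier S1 | off-spec) = 0.0032/0.13855 ≈ 0.023
P(Supplier S5 | off-spec) = 0.1333/0.13855 ≈ 0.962
P(Supplier S4 | off-spec) = 0.00205/0.13855 ≈ 0.015
(Check: 0.023+0.962+0.015 = 1.000.)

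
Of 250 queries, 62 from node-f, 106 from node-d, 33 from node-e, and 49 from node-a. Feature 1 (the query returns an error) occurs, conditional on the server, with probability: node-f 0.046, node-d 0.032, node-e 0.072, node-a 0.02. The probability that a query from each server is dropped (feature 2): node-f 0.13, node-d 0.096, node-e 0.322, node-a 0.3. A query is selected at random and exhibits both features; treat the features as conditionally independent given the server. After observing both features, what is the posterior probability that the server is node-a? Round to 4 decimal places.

Unnormalized posteriors (prior × likelihood):
  node-f: 0.248 × 0.046 × 0.13 = 0.00148304
  node-d: 0.424 × 0.032 × 0.096 = 0.001302528
  node-e: 0.132 × 0.072 × 0.322 = 0.003060288
  node-a: 0.196 × 0.02 × 0.3 = 0.001176
Normalizing constant = 0.007021856.
P(node-a | evidence) = 0.001176 / 0.007021856 ≈ 0.1675.

0.1675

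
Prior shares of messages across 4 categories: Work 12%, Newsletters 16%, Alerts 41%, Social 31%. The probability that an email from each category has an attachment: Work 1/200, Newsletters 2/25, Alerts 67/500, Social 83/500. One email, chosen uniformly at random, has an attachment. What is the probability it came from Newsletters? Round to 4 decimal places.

0.1068

By Bayes' rule, posterior ∝ prior × likelihood:
  Work: 0.12 × 0.005 = 0.0006
  Newsletters: 0.16 × 0.08 = 0.0128
  Alerts: 0.41 × 0.134 = 0.05494
  Social: 0.31 × 0.166 = 0.05146
Total = 0.1198.
P(Newsletters | evidence) = 0.0128 / 0.1198 ≈ 0.1068.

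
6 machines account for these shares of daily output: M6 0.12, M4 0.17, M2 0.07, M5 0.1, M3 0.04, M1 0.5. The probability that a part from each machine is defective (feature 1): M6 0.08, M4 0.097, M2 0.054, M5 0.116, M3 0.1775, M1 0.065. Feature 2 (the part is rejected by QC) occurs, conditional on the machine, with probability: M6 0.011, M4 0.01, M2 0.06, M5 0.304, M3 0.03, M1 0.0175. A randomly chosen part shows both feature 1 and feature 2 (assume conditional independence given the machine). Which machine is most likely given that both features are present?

M5

Prior × likelihood for each hypothesis:
  M6: 0.12 × 0.08 × 0.011 = 0.0001056
  M4: 0.17 × 0.097 × 0.01 = 0.0001649
  M2: 0.07 × 0.054 × 0.06 = 0.0002268
  M5: 0.1 × 0.116 × 0.304 = 0.0035264
  M3: 0.04 × 0.1775 × 0.03 = 0.000213
  M1: 0.5 × 0.065 × 0.0175 = 0.00056875
Total = 0.00480545.
Largest term belongs to M5, so M5 is most probable.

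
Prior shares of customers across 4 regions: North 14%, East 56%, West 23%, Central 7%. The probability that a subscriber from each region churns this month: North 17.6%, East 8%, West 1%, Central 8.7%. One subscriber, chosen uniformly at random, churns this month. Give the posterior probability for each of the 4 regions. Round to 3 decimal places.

Prior × likelihood for each hypothesis:
  North: 0.14 × 0.176 = 0.02464
  East: 0.56 × 0.08 = 0.0448
  West: 0.23 × 0.01 = 0.0023
  Central: 0.07 × 0.087 = 0.00609
Normalizing constant = 0.07783.
P(North | churn) = 0.02464/0.07783 ≈ 0.317
P(East | churn) = 0.0448/0.07783 ≈ 0.576
P(West | churn) = 0.0023/0.07783 ≈ 0.030
P(Central | churn) = 0.00609/0.07783 ≈ 0.078

North 0.317, East 0.576, West 0.030, Central 0.078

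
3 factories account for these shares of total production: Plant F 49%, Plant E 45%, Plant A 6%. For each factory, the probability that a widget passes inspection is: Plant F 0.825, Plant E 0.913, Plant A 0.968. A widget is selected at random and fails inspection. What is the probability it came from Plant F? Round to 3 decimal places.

Taking complements, P(nonconforming | each) = Plant F 0.175, Plant E 0.087, Plant A 0.032.
Unnormalized posteriors (prior × likelihood):
  Plant F: 0.49 × 0.175 = 0.08575
  Plant E: 0.45 × 0.087 = 0.03915
  Plant A: 0.06 × 0.032 = 0.00192
Total = 0.12682.
P(Plant F | evidence) = 0.08575 / 0.12682 ≈ 0.676.

0.676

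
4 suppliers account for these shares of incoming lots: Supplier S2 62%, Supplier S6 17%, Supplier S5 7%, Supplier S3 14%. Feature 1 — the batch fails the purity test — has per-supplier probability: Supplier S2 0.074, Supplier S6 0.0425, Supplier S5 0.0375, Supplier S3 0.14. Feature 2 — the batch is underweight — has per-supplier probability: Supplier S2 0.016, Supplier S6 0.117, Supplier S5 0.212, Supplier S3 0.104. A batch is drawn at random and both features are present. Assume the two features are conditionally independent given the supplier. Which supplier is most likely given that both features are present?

Prior × likelihood for each hypothesis:
  Supplier S2: 0.62 × 0.074 × 0.016 = 0.00073408
  Supplier S6: 0.17 × 0.0425 × 0.117 = 0.000845325
  Supplier S5: 0.07 × 0.0375 × 0.212 = 0.0005565
  Supplier S3: 0.14 × 0.14 × 0.104 = 0.0020384
Normalizing constant = 0.004174305.
Largest term belongs to Supplier S3, so Supplier S3 is most probable.

Supplier S3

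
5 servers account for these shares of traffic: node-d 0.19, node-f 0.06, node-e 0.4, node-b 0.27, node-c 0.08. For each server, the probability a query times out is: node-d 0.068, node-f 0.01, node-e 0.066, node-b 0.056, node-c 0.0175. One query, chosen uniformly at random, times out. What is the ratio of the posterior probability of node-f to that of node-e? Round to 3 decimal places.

Unnormalized posteriors (prior × likelihood):
  node-d: 0.19 × 0.068 = 0.01292
  node-f: 0.06 × 0.01 = 0.0006
  node-e: 0.4 × 0.066 = 0.0264
  node-b: 0.27 × 0.056 = 0.01512
  node-c: 0.08 × 0.0175 = 0.0014
Sum = 0.05644.
The ratio is 0.0006 / 0.0264 (the normalizer cancels) = 0.023.

0.023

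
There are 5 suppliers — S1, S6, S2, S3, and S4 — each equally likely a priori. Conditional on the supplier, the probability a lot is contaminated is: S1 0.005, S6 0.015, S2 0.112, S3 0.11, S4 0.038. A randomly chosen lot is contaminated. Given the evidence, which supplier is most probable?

With a uniform prior (1/5 each), posterior ∝ likelihood:
  S1: 0.005
  S6: 0.015
  S2: 0.112
  S3: 0.11
  S4: 0.038
Total = 0.28.
Largest term belongs to S2, so S2 is most probable.

S2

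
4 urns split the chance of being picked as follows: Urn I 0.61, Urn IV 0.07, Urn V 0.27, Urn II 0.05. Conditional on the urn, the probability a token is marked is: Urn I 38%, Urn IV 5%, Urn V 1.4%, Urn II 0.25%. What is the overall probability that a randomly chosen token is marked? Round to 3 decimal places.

0.239

Prior × likelihood for each hypothesis:
  Urn I: 0.61 × 0.38 = 0.2318
  Urn IV: 0.07 × 0.05 = 0.0035
  Urn V: 0.27 × 0.014 = 0.00378
  Urn II: 0.05 × 0.0025 = 0.000125
P(marked) = 0.2318 + 0.0035 + 0.00378 + 0.000125 = 0.239205 → 0.239.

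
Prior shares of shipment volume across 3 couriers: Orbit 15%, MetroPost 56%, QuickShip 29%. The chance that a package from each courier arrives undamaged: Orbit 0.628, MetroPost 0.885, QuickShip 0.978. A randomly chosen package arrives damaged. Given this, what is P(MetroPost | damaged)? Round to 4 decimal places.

0.5088

Taking complements, P(damaged | each) = Orbit 0.372, MetroPost 0.115, QuickShip 0.022.
Compute prior × likelihood for every hypothesis:
  Orbit: 0.15 × 0.372 = 0.0558
  MetroPost: 0.56 × 0.115 = 0.0644
  QuickShip: 0.29 × 0.022 = 0.00638
Sum = 0.12658.
P(MetroPost | evidence) = 0.0644 / 0.12658 ≈ 0.5088.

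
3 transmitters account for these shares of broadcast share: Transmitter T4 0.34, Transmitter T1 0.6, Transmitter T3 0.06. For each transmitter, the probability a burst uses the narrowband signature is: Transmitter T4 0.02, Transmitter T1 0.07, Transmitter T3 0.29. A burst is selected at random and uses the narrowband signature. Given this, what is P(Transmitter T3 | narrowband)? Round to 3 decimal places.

By Bayes' rule, posterior ∝ prior × likelihood:
  Transmitter T4: 0.34 × 0.02 = 0.0068
  Transmitter T1: 0.6 × 0.07 = 0.042
  Transmitter T3: 0.06 × 0.29 = 0.0174
Total = 0.0662.
P(Transmitter T3 | evidence) = 0.0174 / 0.0662 ≈ 0.263.

0.263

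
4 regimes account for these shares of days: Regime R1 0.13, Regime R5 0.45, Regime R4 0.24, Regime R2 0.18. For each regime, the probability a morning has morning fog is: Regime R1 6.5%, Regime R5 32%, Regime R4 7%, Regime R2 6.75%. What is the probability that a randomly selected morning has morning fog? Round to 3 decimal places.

Compute prior × likelihood for every hypothesis:
  Regime R1: 0.13 × 0.065 = 0.00845
  Regime R5: 0.45 × 0.32 = 0.144
  Regime R4: 0.24 × 0.07 = 0.0168
  Regime R2: 0.18 × 0.0675 = 0.01215
P(fog) = 0.00845 + 0.144 + 0.0168 + 0.01215 = 0.1814 → 0.181.

0.181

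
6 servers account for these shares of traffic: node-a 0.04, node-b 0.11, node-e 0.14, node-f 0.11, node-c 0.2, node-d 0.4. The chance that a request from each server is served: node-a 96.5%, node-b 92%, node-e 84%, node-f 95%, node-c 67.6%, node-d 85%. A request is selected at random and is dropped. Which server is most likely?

Taking complements, P(dropped | each) = node-a 0.035, node-b 0.08, node-e 0.16, node-f 0.05, node-c 0.324, node-d 0.15.
Compute prior × likelihood for every hypothesis:
  node-a: 0.04 × 0.035 = 0.0014
  node-b: 0.11 × 0.08 = 0.0088
  node-e: 0.14 × 0.16 = 0.0224
  node-f: 0.11 × 0.05 = 0.0055
  node-c: 0.2 × 0.324 = 0.0648
  node-d: 0.4 × 0.15 = 0.06
Sum = 0.1629.
Largest term belongs to node-c, so node-c is most probable.

node-c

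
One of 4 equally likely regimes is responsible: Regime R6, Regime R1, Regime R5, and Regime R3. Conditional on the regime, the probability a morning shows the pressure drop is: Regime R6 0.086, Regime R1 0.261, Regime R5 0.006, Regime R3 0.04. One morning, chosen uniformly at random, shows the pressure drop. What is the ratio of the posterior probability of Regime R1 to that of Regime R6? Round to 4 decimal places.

3.0349

Since the prior is uniform, the posterior is proportional to the likelihood:
  Regime R6: 0.086
  Regime R1: 0.261
  Regime R5: 0.006
  Regime R3: 0.04
Total = 0.393.
The ratio is 0.261 / 0.086 (the normalizer cancels) = 3.0349.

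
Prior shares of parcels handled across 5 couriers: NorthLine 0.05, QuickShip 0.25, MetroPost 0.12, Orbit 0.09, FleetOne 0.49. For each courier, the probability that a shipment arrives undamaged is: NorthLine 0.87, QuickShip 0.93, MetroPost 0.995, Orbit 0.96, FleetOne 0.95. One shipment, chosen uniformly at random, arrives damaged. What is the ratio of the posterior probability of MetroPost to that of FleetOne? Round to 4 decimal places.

0.0245

Taking complements, P(damaged | each) = NorthLine 0.13, QuickShip 0.07, MetroPost 0.005, Orbit 0.04, FleetOne 0.05.
By Bayes' rule, posterior ∝ prior × likelihood:
  NorthLine: 0.05 × 0.13 = 0.0065
  QuickShip: 0.25 × 0.07 = 0.0175
  MetroPost: 0.12 × 0.005 = 0.0006
  Orbit: 0.09 × 0.04 = 0.0036
  FleetOne: 0.49 × 0.05 = 0.0245
Normalizing constant = 0.0527.
The ratio is 0.0006 / 0.0245 (the normalizer cancels) = 0.0245.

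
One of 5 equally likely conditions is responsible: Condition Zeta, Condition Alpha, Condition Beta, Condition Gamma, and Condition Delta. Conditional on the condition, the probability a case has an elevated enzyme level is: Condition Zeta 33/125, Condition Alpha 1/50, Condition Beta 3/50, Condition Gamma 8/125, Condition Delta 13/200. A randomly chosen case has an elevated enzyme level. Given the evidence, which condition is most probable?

Condition Zeta

With a uniform prior (1/5 each), posterior ∝ likelihood:
  Condition Zeta: 0.264
  Condition Alpha: 0.02
  Condition Beta: 0.06
  Condition Gamma: 0.064
  Condition Delta: 0.065
Normalizing constant = 0.473.
Largest term belongs to Condition Zeta, so Condition Zeta is most probable.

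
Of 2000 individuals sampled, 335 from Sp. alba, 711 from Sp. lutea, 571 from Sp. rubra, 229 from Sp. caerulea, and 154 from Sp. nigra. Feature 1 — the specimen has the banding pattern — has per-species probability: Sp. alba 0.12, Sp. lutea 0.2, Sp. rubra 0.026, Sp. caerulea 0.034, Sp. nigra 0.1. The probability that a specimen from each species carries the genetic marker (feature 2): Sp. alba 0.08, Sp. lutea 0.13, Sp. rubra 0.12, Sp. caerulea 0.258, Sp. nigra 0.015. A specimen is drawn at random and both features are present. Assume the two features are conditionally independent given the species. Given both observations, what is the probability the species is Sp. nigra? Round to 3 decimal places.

0.009

Compute prior × likelihood for every hypothesis:
  Sp. alba: 0.1675 × 0.12 × 0.08 = 0.001608
  Sp. lutea: 0.3555 × 0.2 × 0.13 = 0.009243
  Sp. rubra: 0.2855 × 0.026 × 0.12 = 0.00089076
  Sp. caerulea: 0.1145 × 0.034 × 0.258 = 0.001004394
  Sp. nigra: 0.077 × 0.1 × 0.015 = 0.0001155
Normalizing constant = 0.012861654.
P(Sp. nigra | evidence) = 0.0001155 / 0.012861654 ≈ 0.009.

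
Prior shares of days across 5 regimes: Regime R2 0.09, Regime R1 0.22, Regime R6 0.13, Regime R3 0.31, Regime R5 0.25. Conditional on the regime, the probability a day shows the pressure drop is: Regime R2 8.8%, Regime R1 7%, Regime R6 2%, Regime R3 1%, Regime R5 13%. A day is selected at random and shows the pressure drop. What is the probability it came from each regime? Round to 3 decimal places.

Prior × likelihood for each hypothesis:
  Regime R2: 0.09 × 0.088 = 0.00792
  Regime R1: 0.22 × 0.07 = 0.0154
  Regime R6: 0.13 × 0.02 = 0.0026
  Regime R3: 0.31 × 0.01 = 0.0031
  Regime R5: 0.25 × 0.13 = 0.0325
Sum = 0.06152.
P(Regime R2 | drop) = 0.00792/0.06152 ≈ 0.129
P(Regime R1 | drop) = 0.0154/0.06152 ≈ 0.250
P(Regime R6 | drop) = 0.0026/0.06152 ≈ 0.042
P(Regime R3 | drop) = 0.0031/0.06152 ≈ 0.050
P(Regime R5 | drop) = 0.0325/0.06152 ≈ 0.528

Regime R2 0.129, Regime R1 0.250, Regime R6 0.042, Regime R3 0.050, Regime R5 0.528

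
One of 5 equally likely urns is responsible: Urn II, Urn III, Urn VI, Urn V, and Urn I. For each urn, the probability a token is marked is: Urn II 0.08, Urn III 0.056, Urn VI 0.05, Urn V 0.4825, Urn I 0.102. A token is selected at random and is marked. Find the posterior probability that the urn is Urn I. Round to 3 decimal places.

With a uniform prior (1/5 each), posterior ∝ likelihood:
  Urn II: 0.08
  Urn III: 0.056
  Urn VI: 0.05
  Urn V: 0.4825
  Urn I: 0.102
Normalizing constant = 0.7705.
P(Urn I | evidence) = 0.102 / 0.7705 ≈ 0.132.

0.132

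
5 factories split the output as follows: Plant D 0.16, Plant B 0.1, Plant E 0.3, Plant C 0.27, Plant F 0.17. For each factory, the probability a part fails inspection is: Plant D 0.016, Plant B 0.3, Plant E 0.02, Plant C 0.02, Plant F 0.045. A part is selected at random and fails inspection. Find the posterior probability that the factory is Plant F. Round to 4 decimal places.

0.1482

Prior × likelihood for each hypothesis:
  Plant D: 0.16 × 0.016 = 0.00256
  Plant B: 0.1 × 0.3 = 0.03
  Plant E: 0.3 × 0.02 = 0.006
  Plant C: 0.27 × 0.02 = 0.0054
  Plant F: 0.17 × 0.045 = 0.00765
Total = 0.05161.
P(Plant F | evidence) = 0.00765 / 0.05161 ≈ 0.1482.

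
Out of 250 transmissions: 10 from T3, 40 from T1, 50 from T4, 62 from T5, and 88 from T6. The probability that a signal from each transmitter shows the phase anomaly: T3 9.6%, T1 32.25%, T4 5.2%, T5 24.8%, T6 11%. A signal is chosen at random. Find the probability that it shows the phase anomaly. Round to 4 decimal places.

Compute prior × likelihood for every hypothesis:
  T3: 0.04 × 0.096 = 0.00384
  T1: 0.16 × 0.3225 = 0.0516
  T4: 0.2 × 0.052 = 0.0104
  T5: 0.248 × 0.248 = 0.061504
  T6: 0.352 × 0.11 = 0.03872
P(anomaly) = 0.00384 + 0.0516 + 0.0104 + 0.061504 + 0.03872 = 0.166064 → 0.1661.

0.1661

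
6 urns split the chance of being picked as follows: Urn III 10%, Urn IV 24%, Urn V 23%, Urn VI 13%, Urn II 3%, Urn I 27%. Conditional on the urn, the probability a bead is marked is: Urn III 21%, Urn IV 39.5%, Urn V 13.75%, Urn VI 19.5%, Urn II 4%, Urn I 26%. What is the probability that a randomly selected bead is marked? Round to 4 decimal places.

0.2442

Unnormalized posteriors (prior × likelihood):
  Urn III: 0.1 × 0.21 = 0.021
  Urn IV: 0.24 × 0.395 = 0.0948
  Urn V: 0.23 × 0.1375 = 0.031625
  Urn VI: 0.13 × 0.195 = 0.02535
  Urn II: 0.03 × 0.04 = 0.0012
  Urn I: 0.27 × 0.26 = 0.0702
P(marked) = 0.021 + 0.0948 + 0.031625 + 0.02535 + 0.0012 + 0.0702 = 0.244175 → 0.2442.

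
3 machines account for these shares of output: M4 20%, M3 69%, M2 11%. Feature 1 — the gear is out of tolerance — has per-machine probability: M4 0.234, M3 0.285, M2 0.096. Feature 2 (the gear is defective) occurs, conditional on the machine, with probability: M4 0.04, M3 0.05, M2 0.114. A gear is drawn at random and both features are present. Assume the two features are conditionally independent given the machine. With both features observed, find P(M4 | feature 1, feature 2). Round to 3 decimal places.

Prior × likelihood for each hypothesis:
  M4: 0.2 × 0.234 × 0.04 = 0.001872
  M3: 0.69 × 0.285 × 0.05 = 0.0098325
  M2: 0.11 × 0.096 × 0.114 = 0.00120384
Sum = 0.01290834.
P(M4 | evidence) = 0.001872 / 0.01290834 ≈ 0.145.

0.145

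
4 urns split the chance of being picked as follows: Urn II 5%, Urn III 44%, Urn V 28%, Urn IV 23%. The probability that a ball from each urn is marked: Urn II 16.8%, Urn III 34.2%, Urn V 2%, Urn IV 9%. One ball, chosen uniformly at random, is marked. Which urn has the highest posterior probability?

Urn III

Prior × likelihood for each hypothesis:
  Urn II: 0.05 × 0.168 = 0.0084
  Urn III: 0.44 × 0.342 = 0.15048
  Urn V: 0.28 × 0.02 = 0.0056
  Urn IV: 0.23 × 0.09 = 0.0207
Sum = 0.18518.
Largest term belongs to Urn III, so Urn III is most probable.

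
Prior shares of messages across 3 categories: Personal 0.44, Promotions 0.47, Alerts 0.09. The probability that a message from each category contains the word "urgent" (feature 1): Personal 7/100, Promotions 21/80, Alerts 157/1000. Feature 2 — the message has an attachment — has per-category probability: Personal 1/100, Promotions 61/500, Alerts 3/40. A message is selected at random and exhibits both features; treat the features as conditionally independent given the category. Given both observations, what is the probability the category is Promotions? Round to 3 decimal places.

0.917

Unnormalized posteriors (prior × likelihood):
  Personal: 0.44 × 0.07 × 0.01 = 0.000308
  Promotions: 0.47 × 0.2625 × 0.122 = 0.01505175
  Alerts: 0.09 × 0.157 × 0.075 = 0.00105975
Normalizing constant = 0.0164195.
P(Promotions | evidence) = 0.01505175 / 0.0164195 ≈ 0.917.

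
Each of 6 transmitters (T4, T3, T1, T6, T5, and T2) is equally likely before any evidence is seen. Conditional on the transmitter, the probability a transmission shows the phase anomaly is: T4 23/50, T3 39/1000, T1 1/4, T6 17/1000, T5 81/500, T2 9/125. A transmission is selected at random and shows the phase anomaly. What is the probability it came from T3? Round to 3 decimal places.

0.039

Since the prior is uniform, the posterior is proportional to the likelihood:
  T4: 0.46
  T3: 0.039
  T1: 0.25
  T6: 0.017
  T5: 0.162
  T2: 0.072
Sum = 1.
P(T3 | evidence) = 0.039 / 1 ≈ 0.039.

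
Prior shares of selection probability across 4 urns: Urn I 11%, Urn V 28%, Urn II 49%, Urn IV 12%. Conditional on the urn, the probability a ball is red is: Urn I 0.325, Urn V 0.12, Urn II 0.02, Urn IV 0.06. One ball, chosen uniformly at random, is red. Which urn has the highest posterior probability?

Urn I

By Bayes' rule, posterior ∝ prior × likelihood:
  Urn I: 0.11 × 0.325 = 0.03575
  Urn V: 0.28 × 0.12 = 0.0336
  Urn II: 0.49 × 0.02 = 0.0098
  Urn IV: 0.12 × 0.06 = 0.0072
Sum = 0.08635.
Largest term belongs to Urn I, so Urn I is most probable.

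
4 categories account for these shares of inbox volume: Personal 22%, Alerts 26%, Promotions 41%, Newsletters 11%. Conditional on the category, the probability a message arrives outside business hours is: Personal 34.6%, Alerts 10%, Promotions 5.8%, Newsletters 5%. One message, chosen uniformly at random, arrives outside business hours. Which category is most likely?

By Bayes' rule, posterior ∝ prior × likelihood:
  Personal: 0.22 × 0.346 = 0.07612
  Alerts: 0.26 × 0.1 = 0.026
  Promotions: 0.41 × 0.058 = 0.02378
  Newsletters: 0.11 × 0.05 = 0.0055
Total = 0.1314.
Largest term belongs to Personal, so Personal is most probable.

Personal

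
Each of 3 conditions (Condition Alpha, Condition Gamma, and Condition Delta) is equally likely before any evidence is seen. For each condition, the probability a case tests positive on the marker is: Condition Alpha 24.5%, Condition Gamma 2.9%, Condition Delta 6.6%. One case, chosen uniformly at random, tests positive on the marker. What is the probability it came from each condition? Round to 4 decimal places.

Since the prior is uniform, the posterior is proportional to the likelihood:
  Condition Alpha: 0.245
  Condition Gamma: 0.029
  Condition Delta: 0.066
Sum = 0.34.
P(Condition Alpha | marker-positive) = 0.245/0.34 ≈ 0.7206
P(Condition Gamma | marker-positive) = 0.029/0.34 ≈ 0.0853
P(Condition Delta | marker-positive) = 0.066/0.34 ≈ 0.1941
(Check: 0.7206+0.0853+0.1941 = 1.0000.)

Condition Alpha 0.7206, Condition Gamma 0.0853, Condition Delta 0.1941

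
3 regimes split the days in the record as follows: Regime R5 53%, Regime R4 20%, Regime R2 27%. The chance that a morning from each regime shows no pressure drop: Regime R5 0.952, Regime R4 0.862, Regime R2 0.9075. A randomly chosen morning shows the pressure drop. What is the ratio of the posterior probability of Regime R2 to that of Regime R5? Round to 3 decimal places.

0.982

Taking complements, P(drop | each) = Regime R5 0.048, Regime R4 0.138, Regime R2 0.0925.
Unnormalized posteriors (prior × likelihood):
  Regime R5: 0.53 × 0.048 = 0.02544
  Regime R4: 0.2 × 0.138 = 0.0276
  Regime R2: 0.27 × 0.0925 = 0.024975
Normalizing constant = 0.078015.
The ratio is 0.024975 / 0.02544 (the normalizer cancels) = 0.982.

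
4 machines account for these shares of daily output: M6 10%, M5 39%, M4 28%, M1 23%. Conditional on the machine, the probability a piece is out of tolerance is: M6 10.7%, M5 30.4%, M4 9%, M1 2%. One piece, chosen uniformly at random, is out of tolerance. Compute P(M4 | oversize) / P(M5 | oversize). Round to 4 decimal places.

Unnormalized posteriors (prior × likelihood):
  M6: 0.1 × 0.107 = 0.0107
  M5: 0.39 × 0.304 = 0.11856
  M4: 0.28 × 0.09 = 0.0252
  M1: 0.23 × 0.02 = 0.0046
Sum = 0.15906.
The ratio is 0.0252 / 0.11856 (the normalizer cancels) = 0.2126.

0.2126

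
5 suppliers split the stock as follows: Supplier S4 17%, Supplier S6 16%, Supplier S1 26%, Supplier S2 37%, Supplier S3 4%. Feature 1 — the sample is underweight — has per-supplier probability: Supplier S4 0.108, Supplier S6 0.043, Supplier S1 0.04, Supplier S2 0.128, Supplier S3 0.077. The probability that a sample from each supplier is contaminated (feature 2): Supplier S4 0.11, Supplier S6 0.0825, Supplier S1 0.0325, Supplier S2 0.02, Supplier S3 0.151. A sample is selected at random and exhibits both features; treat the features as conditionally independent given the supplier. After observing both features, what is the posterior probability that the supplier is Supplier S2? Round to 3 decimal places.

Compute prior × likelihood for every hypothesis:
  Supplier S4: 0.17 × 0.108 × 0.11 = 0.0020196
  Supplier S6: 0.16 × 0.043 × 0.0825 = 0.0005676
  Supplier S1: 0.26 × 0.04 × 0.0325 = 0.000338
  Supplier S2: 0.37 × 0.128 × 0.02 = 0.0009472
  Supplier S3: 0.04 × 0.077 × 0.151 = 0.00046508
Normalizing constant = 0.00433748.
P(Supplier S2 | evidence) = 0.0009472 / 0.00433748 ≈ 0.218.

0.218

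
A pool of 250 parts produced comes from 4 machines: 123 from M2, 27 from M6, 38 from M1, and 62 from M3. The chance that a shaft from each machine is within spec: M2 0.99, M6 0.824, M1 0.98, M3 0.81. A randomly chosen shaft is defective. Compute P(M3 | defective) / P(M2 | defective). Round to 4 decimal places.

9.5772

Taking complements, P(defective | each) = M2 0.01, M6 0.176, M1 0.02, M3 0.19.
Prior × likelihood for each hypothesis:
  M2: 0.492 × 0.01 = 0.00492
  M6: 0.108 × 0.176 = 0.019008
  M1: 0.152 × 0.02 = 0.00304
  M3: 0.248 × 0.19 = 0.04712
Normalizing constant = 0.074088.
The ratio is 0.04712 / 0.00492 (the normalizer cancels) = 9.5772.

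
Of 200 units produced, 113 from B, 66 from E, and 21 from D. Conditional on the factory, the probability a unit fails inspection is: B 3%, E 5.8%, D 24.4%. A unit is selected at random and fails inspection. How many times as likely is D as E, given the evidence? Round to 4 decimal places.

Unnormalized posteriors (prior × likelihood):
  B: 0.565 × 0.03 = 0.01695
  E: 0.33 × 0.058 = 0.01914
  D: 0.105 × 0.244 = 0.02562
Normalizing constant = 0.06171.
The ratio is 0.02562 / 0.01914 (the normalizer cancels) = 1.3386.

1.3386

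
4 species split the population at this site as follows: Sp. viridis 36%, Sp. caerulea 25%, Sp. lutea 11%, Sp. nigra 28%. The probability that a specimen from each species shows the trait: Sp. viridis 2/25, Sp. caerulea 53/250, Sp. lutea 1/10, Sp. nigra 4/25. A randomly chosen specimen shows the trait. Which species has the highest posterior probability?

Unnormalized posteriors (prior × likelihood):
  Sp. viridis: 0.36 × 0.08 = 0.0288
  Sp. caerulea: 0.25 × 0.212 = 0.053
  Sp. lutea: 0.11 × 0.1 = 0.011
  Sp. nigra: 0.28 × 0.16 = 0.0448
Total = 0.1376.
Largest term belongs to Sp. caerulea, so Sp. caerulea is most probable.

Sp. caerulea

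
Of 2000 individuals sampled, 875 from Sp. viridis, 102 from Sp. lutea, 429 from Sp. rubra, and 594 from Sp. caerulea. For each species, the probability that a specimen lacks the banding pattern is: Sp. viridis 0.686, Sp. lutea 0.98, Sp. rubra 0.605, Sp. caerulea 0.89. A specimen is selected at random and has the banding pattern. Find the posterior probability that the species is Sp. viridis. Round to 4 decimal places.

Taking complements, P(banded | each) = Sp. viridis 0.314, Sp. lutea 0.02, Sp. rubra 0.395, Sp. caerulea 0.11.
Prior × likelihood for each hypothesis:
  Sp. viridis: 0.4375 × 0.314 = 0.137375
  Sp. lutea: 0.051 × 0.02 = 0.00102
  Sp. rubra: 0.2145 × 0.395 = 0.0847275
  Sp. caerulea: 0.297 × 0.11 = 0.03267
Total = 0.2557925.
P(Sp. viridis | evidence) = 0.137375 / 0.2557925 ≈ 0.5371.

0.5371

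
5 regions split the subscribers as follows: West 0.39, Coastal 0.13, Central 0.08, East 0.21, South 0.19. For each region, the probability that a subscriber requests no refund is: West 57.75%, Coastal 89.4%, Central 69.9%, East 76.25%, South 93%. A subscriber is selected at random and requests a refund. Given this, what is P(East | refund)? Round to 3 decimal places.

Taking complements, P(refund | each) = West 0.4225, Coastal 0.106, Central 0.301, East 0.2375, South 0.07.
Prior × likelihood for each hypothesis:
  West: 0.39 × 0.4225 = 0.164775
  Coastal: 0.13 × 0.106 = 0.01378
  Central: 0.08 × 0.301 = 0.02408
  East: 0.21 × 0.2375 = 0.049875
  South: 0.19 × 0.07 = 0.0133
Normalizing constant = 0.26581.
P(East | evidence) = 0.049875 / 0.26581 ≈ 0.188.

0.188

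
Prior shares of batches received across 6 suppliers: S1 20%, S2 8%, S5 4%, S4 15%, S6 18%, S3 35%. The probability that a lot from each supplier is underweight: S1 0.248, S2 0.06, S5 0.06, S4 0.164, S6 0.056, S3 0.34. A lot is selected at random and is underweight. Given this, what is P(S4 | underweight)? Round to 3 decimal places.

0.117

Compute prior × likelihood for every hypothesis:
  S1: 0.2 × 0.248 = 0.0496
  S2: 0.08 × 0.06 = 0.0048
  S5: 0.04 × 0.06 = 0.0024
  S4: 0.15 × 0.164 = 0.0246
  S6: 0.18 × 0.056 = 0.01008
  S3: 0.35 × 0.34 = 0.119
Sum = 0.21048.
P(S4 | evidence) = 0.0246 / 0.21048 ≈ 0.117.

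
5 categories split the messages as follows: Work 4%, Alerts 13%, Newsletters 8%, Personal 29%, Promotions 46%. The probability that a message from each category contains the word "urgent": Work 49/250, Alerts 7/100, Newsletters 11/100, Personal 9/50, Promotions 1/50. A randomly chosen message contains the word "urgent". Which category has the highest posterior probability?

Unnormalized posteriors (prior × likelihood):
  Work: 0.04 × 0.196 = 0.00784
  Alerts: 0.13 × 0.07 = 0.0091
  Newsletters: 0.08 × 0.11 = 0.0088
  Personal: 0.29 × 0.18 = 0.0522
  Promotions: 0.46 × 0.02 = 0.0092
Sum = 0.08714.
Largest term belongs to Personal, so Personal is most probable.

Personal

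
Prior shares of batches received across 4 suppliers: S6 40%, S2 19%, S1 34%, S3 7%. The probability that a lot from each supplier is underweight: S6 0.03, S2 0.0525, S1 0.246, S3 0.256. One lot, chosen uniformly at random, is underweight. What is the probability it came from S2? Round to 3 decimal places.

0.081

Prior × likelihood for each hypothesis:
  S6: 0.4 × 0.03 = 0.012
  S2: 0.19 × 0.0525 = 0.009975
  S1: 0.34 × 0.246 = 0.08364
  S3: 0.07 × 0.256 = 0.01792
Sum = 0.123535.
P(S2 | evidence) = 0.009975 / 0.123535 ≈ 0.081.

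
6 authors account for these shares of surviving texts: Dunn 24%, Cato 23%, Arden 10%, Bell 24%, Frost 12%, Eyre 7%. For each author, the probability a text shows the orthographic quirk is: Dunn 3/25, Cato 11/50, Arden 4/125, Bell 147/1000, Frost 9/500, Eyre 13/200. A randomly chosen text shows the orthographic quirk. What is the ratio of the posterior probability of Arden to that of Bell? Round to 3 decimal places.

By Bayes' rule, posterior ∝ prior × likelihood:
  Dunn: 0.24 × 0.12 = 0.0288
  Cato: 0.23 × 0.22 = 0.0506
  Arden: 0.1 × 0.032 = 0.0032
  Bell: 0.24 × 0.147 = 0.03528
  Frost: 0.12 × 0.018 = 0.00216
  Eyre: 0.07 × 0.065 = 0.00455
Sum = 0.12459.
The ratio is 0.0032 / 0.03528 (the normalizer cancels) = 0.091.

0.091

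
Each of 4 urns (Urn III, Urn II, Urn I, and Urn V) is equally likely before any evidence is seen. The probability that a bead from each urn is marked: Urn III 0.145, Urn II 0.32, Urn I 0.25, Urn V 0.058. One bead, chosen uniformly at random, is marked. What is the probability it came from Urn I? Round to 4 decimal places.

Since the prior is uniform, the posterior is proportional to the likelihood:
  Urn III: 0.145
  Urn II: 0.32
  Urn I: 0.25
  Urn V: 0.058
Normalizing constant = 0.773.
P(Urn I | evidence) = 0.25 / 0.773 ≈ 0.3234.

0.3234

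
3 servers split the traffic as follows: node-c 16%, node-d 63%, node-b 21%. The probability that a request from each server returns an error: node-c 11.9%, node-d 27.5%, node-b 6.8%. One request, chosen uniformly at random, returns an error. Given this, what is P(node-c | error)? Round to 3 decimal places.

0.092

By Bayes' rule, posterior ∝ prior × likelihood:
  node-c: 0.16 × 0.119 = 0.01904
  node-d: 0.63 × 0.275 = 0.17325
  node-b: 0.21 × 0.068 = 0.01428
Total = 0.20657.
P(node-c | evidence) = 0.01904 / 0.20657 ≈ 0.092.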